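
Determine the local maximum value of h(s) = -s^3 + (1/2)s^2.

1/54

Critical points: h'(s) = -3s^2 + s vanishes at s = 0, 1/3.
Second-derivative test with h''(s) = -6s + 1: h''(0) = 1 > 0 ⇒ local minimum; h''(1/3) = -1 < 0 ⇒ local maximum.
The local maximum is h(1/3) = 1/54.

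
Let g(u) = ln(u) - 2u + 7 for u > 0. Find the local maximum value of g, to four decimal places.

5.3069

g'(u) = 1/u − 2 = 0 gives u = 1/2.
g''(u) = -1/u², which is negative for u > 0, so this is a local maximum.
g(1/2) = 1·ln(1/2) - 1 + 7 ≈ 5.3069.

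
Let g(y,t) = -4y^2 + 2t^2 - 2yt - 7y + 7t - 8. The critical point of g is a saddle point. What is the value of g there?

-121/9

∂g/∂y = -8y - 2t - 7 = 0 and ∂g/∂t = -2y + 4t + 7 = 0, so (y, t) = (-7/18, -35/18).
The Hessian has g_{yy} = -8, g_{tt} = 4, g_{yt} = -2, giving D = -36 < 0, so the point is a saddle point.
g(-7/18, -35/18) = -121/9.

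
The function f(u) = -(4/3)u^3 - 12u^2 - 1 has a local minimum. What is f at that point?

-145

f'(u) = -4u^2 - 24u. Setting f'(u) = 0 gives u ∈ {-6, 0}.
f''(u) = -8u - 24. f''(-6) = 24 > 0 ⇒ local minimum; f''(0) = -24 < 0 ⇒ local maximum.
So the local minimum value is f(-6) = -145.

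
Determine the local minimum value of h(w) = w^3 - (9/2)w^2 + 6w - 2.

h'(w) = 3w^2 - 9w + 6. Setting h'(w) = 0 gives w ∈ {1, 2}.
h''(w) = 6w - 9. h''(1) = -3 < 0 ⇒ local maximum; h''(2) = 3 > 0 ⇒ local minimum.
So the local minimum value is h(2) = 0.

0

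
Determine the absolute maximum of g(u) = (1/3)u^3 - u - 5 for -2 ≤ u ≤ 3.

1

Differentiating, g'(u) = u^2 - 1; which vanishes at u = -1 and u = 1.
Compare values at every candidate in [-2, 3]: g(-2) = -17/3, g(-1) = -13/3, g(1) = -17/3, g(3) = 1.
So the maximum is g(3) = 1.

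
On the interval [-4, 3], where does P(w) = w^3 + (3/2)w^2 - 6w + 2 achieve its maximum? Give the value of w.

P'(w) = 3w^2 + 3w - 6, which vanishes at w = -2 and w = 1.
Compare values at every candidate in [-4, 3]: P(-4) = -14; P(-2) = 12; P(1) = -3/2; P(3) = 49/2.
So the maximum is P(3) = 49/2.

3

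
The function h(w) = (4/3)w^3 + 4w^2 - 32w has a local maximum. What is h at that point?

320/3

h'(w) = 4w^2 + 8w - 32. Setting h'(w) = 0 gives w ∈ {-4, 2}.
Since h''(w) = 8w + 8, we get h''(-4) = -24 < 0 ⇒ local maximum; h''(2) = 24 > 0 ⇒ local minimum.
So the local maximum value is h(-4) = 320/3.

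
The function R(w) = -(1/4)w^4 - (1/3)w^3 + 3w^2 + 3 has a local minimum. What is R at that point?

R'(w) = -w^3 - w^2 + 6w. Setting R'(w) = 0 gives w ∈ {-3, 0, 2}.
Second-derivative test with R''(w) = -3w^2 - 2w + 6: R''(-3) = -15 < 0 ⇒ local maximum; R''(0) = 6 > 0 ⇒ local minimum; R''(2) = -10 < 0 ⇒ local maximum.
So the local minimum value is R(0) = 3.

3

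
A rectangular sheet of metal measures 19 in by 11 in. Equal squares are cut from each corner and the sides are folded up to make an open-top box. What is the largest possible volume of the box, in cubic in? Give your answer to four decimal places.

212.0630

With cut size x, the volume is V(x) = x(19 − 2x)(11 − 2x) for 0 < x < 5.5.
V'(x) = 12x^2 − 120x + 209. Setting V'(x) = 0 gives x ≈ 2.2462 (the root in (0, 5.5)).
V''(x) = 24x − 120 is negative there, so this is the maximum; V ≈ 212.0630.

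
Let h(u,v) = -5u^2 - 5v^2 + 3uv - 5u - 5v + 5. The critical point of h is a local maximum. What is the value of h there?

∂h/∂u = -10u + 3v - 5 = 0 and ∂h/∂v = 3u - 10v - 5 = 0, so (u, v) = (-5/7, -5/7).
The Hessian has h_{uu} = -10, h_{vv} = -10, h_{uv} = 3, giving D = 91 > 0 with h_{uu} < 0, so the point is a local maximum.
h(-5/7, -5/7) = 60/7.

60/7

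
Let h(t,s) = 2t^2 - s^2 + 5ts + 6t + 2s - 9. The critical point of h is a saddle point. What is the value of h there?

-35/3

∂h/∂t = 4t + 5s + 6 = 0 and ∂h/∂s = 5t - 2s + 2 = 0, so (t, s) = (-2/3, -2/3).
The Hessian has h_{tt} = 4, h_{ss} = -2, h_{ts} = 5, giving D = -33 < 0, so the point is a saddle point.
h(-2/3, -2/3) = -35/3.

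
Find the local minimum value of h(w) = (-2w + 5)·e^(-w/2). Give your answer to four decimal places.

-0.4216

By the product rule, h'(w) = (w - 9/2)·e^(-w/2). Since e^(-w/2) > 0, the only critical point is w = 9/2.
h''(9/2) has the same sign as 1 > 0, so this is a local minimum.
h(9/2) = (-4)·e^(-9/4) ≈ -0.4216.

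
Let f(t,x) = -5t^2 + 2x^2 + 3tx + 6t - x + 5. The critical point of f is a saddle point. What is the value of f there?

330/49

∂f/∂t = -10t + 3x + 6 = 0 and ∂f/∂x = 3t + 4x - 1 = 0, so (t, x) = (27/49, -8/49).
The Hessian has f_{tt} = -10, f_{xx} = 4, f_{tx} = 3, giving D = -49 < 0, so the point is a saddle point.
f(27/49, -8/49) = 330/49.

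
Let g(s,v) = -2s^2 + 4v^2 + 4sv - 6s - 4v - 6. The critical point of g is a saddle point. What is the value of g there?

∂g/∂s = -4s + 4v - 6 = 0 and ∂g/∂v = 4s + 8v - 4 = 0, so (s, v) = (-2/3, 5/6).
The Hessian has g_{ss} = -4, g_{vv} = 8, g_{sv} = 4, giving D = -48 < 0, so the point is a saddle point.
g(-2/3, 5/6) = -17/3.

-17/3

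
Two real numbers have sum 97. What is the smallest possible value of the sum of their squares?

9409/2

With a + b = 97, a^2 + b^2 = a^2 + (97 − a)^2.
The derivative 2a − 2(97 − a) = 4a − 194 vanishes at a = 97/2; second derivative 4 > 0, a minimum.
The minimum is 2·(97/2)^2 = 9409/2.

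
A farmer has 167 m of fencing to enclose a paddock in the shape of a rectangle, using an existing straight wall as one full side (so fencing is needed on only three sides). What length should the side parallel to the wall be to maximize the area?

Let the sides perpendicular to the wall have length x and the parallel side y, so 2x + y = 167 and the area is A = xy = x(167 − 2x).
A'(x) = 167 − 4x = 0 gives x = 167/4, and A''(x) = −4 < 0 confirms a maximum.
Then y = 167 − 2·167/4 = 167/2 and A = 27889/8.

167/2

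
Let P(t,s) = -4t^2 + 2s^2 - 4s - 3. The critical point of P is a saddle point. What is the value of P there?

-5

∂P/∂t = -8t = 0 and ∂P/∂s = 4s - 4 = 0, so (t, s) = (0, 1).
The Hessian has P_{tt} = -8, P_{ss} = 4, P_{ts} = 0, giving D = -32 < 0, so the point is a saddle point.
P(0, 1) = -5.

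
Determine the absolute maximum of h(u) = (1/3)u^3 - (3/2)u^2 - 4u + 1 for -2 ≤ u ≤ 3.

h'(u) = u^2 - 3u - 4, whose only zero in [-2, 3] is u = -1.
Candidates: h(-2) = 1/3,  h(-1) = 19/6,  h(3) = -31/2.
So the maximum is h(-1) = 19/6.

19/6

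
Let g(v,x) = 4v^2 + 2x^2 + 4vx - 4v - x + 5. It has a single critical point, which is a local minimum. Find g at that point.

15/4

∂g/∂v = 8v + 4x - 4 = 0 and ∂g/∂x = 4v + 4x - 1 = 0, so (v, x) = (3/4, -1/2).
The Hessian has g_{vv} = 8, g_{xx} = 4, g_{vx} = 4, giving D = 16 > 0 with g_{vv} > 0, so the point is a local minimum.
g(3/4, -1/2) = 15/4.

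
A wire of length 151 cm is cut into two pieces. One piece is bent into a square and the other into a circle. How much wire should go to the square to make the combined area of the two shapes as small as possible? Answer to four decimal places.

84.5750

Let x be the length used for the square. Square side x/4; circle radius (151−x)/(2π).
A(x) = (x/4)² + π·((151−x)/(2π))² = x²/16 + (151−x)²/(4π) for 0 ≤ x ≤ 151. A'(x) = x/8 − (151−x)/(2π) = 0 gives x = 4·151/(π+4) ≈ 84.5750.
A'' = 1/8 + 1/(2π) > 0, so this gives the minimum combined area; x ≈ 84.5750 cm to the square.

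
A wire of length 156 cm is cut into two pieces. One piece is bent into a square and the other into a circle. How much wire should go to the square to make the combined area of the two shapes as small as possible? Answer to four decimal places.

87.3755

Let x be the length used for the square. Square side x/4; circle radius (156−x)/(2π).
A(x) = (x/4)² + π·((156−x)/(2π))² = x²/16 + (156−x)²/(4π) for 0 ≤ x ≤ 156. A'(x) = x/8 − (156−x)/(2π) = 0 gives x = 4·156/(π+4) ≈ 87.3755.
A'' = 1/8 + 1/(2π) > 0, so this gives the minimum combined area; x ≈ 87.3755 cm to the square.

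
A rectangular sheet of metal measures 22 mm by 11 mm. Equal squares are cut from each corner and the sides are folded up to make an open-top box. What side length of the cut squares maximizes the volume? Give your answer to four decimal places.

2.3246

With cut size x, the volume is V(x) = x(22 − 2x)(11 − 2x) for 0 < x < 5.5.
V'(x) = 12x^2 − 132x + 242. Setting V'(x) = 0 gives x ≈ 2.3246 (the root in (0, 5.5)).
V''(x) = 24x − 132 is negative there, so this is the maximum; V ≈ 256.1511.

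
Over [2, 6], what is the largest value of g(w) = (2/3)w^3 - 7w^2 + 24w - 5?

31

Differentiating, g'(w) = 2w^2 - 14w + 24; which vanishes at w = 3 and w = 4.
Compare values at every candidate in [2, 6]: g(2) = 61/3,  g(3) = 22,  g(4) = 65/3,  g(6) = 31.
So the maximum is g(6) = 31.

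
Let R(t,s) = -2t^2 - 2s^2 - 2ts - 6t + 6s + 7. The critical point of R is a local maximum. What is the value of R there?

∂R/∂t = -4t - 2s - 6 = 0 and ∂R/∂s = -2t - 4s + 6 = 0, so (t, s) = (-3, 3).
The Hessian has R_{tt} = -4, R_{ss} = -4, R_{ts} = -2, giving D = 12 > 0 with R_{tt} < 0, so the point is a local maximum.
R(-3, 3) = 25.

25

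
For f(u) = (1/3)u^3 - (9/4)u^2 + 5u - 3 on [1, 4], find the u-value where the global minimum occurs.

The derivative is u^2 - (9/2)u + 5, which vanishes at u = 2 and u = 5/2.
Candidates: f(1) = 1/12, f(2) = 2/3, f(5/2) = 31/48, f(4) = 7/3.
The minimum over the interval is 1/12, attained at u = 1.

1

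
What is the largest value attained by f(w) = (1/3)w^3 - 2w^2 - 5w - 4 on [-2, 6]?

f'(w) = w^2 - 4w - 5, which vanishes at w = -1 and w = 5.
Compare values at every candidate in [-2, 6]: f(-2) = -14/3,  f(-1) = -4/3,  f(5) = -112/3,  f(6) = -34.
The maximum over the interval is -4/3, attained at w = -1.

-4/3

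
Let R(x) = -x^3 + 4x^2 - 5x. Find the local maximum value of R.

R'(x) = -3x^2 + 8x - 5 = 0 at x = 1, 5/3.
Since R''(x) = -6x + 8, we get R''(1) = 2 > 0 ⇒ local minimum; R''(5/3) = -2 < 0 ⇒ local maximum.
The local maximum is R(5/3) = -50/27.

-50/27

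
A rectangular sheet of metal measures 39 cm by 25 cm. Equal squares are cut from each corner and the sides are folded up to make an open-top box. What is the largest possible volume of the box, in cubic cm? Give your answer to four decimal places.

With cut size x, the volume is V(x) = x(39 − 2x)(25 − 2x) for 0 < x < 12.5.
V'(x) = 12x^2 − 256x + 975. Setting V'(x) = 0 gives x ≈ 4.9634 (the root in (0, 12.5)).
V''(x) = 24x − 256 is negative there, so this is the maximum; V ≈ 2175.0917.

2175.0917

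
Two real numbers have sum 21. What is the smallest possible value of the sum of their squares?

441/2

With a + b = 21, a^2 + b^2 = a^2 + (21 − a)^2.
The derivative 2a − 2(21 − a) = 4a − 42 vanishes at a = 21/2; second derivative 4 > 0, a minimum.
The minimum is 2·(21/2)^2 = 441/2.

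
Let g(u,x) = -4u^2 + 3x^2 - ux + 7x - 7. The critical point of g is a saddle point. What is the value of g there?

-11

∂g/∂u = -8u - x = 0 and ∂g/∂x = -u + 6x + 7 = 0, so (u, x) = (1/7, -8/7).
The Hessian has g_{uu} = -8, g_{xx} = 6, g_{ux} = -1, giving D = -49 < 0, so the point is a saddle point.
g(1/7, -8/7) = -11.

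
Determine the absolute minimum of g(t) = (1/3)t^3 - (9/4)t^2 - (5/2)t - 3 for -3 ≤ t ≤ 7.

-361/12

Differentiating, g'(t) = t^2 - (9/2)t - 5/2; which vanishes at t = -1/2 and t = 5.
Compare values at every candidate in [-3, 7]: g(-3) = -99/4,  g(-1/2) = -113/48,  g(5) = -361/12,  g(7) = -197/12.
Hence the absolute minimum is -361/12 at t = 5.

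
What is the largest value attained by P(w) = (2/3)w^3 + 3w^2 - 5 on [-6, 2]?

Differentiating, P'(w) = 2w^2 + 6w; which vanishes at w = -3 and w = 0.
Candidates: P(-6) = -41, P(-3) = 4, P(0) = -5, P(2) = 37/3.
Hence the absolute maximum is 37/3 at w = 2.

37/3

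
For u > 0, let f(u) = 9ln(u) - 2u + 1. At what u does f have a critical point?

9/2

f'(u) = 9/u − 2 = 0 gives u = 9/2.
f''(u) = -9/u², which is negative for u > 0, so this is a local maximum.
f(9/2) = 9·ln(9/2) - 9 + 1 ≈ 5.5367.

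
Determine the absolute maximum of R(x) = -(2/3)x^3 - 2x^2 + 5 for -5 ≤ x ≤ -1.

115/3

The derivative is -2x^2 - 4x, whose only zero in [-5, -1] is x = -2.
Evaluating at the critical points and endpoints: R(-5) = 115/3; R(-2) = 7/3; R(-1) = 11/3.
The maximum over the interval is 115/3, attained at x = -5.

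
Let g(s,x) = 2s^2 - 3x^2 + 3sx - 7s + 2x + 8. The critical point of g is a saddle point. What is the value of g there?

∂g/∂s = 4s + 3x - 7 = 0 and ∂g/∂x = 3s - 6x + 2 = 0, so (s, x) = (12/11, 29/33).
The Hessian has g_{ss} = 4, g_{xx} = -6, g_{sx} = 3, giving D = -33 < 0, so the point is a saddle point.
g(12/11, 29/33) = 167/33.

167/33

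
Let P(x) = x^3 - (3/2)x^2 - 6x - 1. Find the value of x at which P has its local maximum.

Critical points: P'(x) = 3x^2 - 3x - 6 vanishes at x = -1, 2.
Second-derivative test with P''(x) = 6x - 3: P''(-1) = -9 < 0 ⇒ local maximum; P''(2) = 9 > 0 ⇒ local minimum.
Thus P has its local maximum at x = -1, with value 5/2.

-1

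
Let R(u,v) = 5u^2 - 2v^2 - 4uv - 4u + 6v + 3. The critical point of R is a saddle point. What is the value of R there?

∂R/∂u = 10u - 4v - 4 = 0 and ∂R/∂v = -4u - 4v + 6 = 0, so (u, v) = (5/7, 11/14).
The Hessian has R_{uu} = 10, R_{vv} = -4, R_{uv} = -4, giving D = -56 < 0, so the point is a saddle point.
R(5/7, 11/14) = 55/14.

55/14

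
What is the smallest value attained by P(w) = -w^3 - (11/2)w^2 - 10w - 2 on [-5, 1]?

-37/2

The derivative is -3w^2 - 11w - 10, which vanishes at w = -2 and w = -5/3.
Evaluating at the critical points and endpoints: P(-5) = 71/2, P(-2) = 4, P(-5/3) = 217/54, P(1) = -37/2.
So the minimum is P(1) = -37/2.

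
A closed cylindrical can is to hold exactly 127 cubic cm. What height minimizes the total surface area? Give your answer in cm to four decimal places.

5.4480

With radius r and height h, πr²h = 127 so h = 127/(πr²), and S(r) = 2πr² + 2πrh = 2πr² + 2·127/r.
S'(r) = 4πr − 2·127/r² = 0 ⇒ r³ = 127/(2π), so r ≈ 2.7240 and h = 2r ≈ 5.4480.
S''(r) = 4π + 4·127/r³ > 0, so this is the minimum; S ≈ 139.8676.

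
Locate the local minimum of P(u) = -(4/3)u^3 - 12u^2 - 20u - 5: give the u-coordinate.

-5

P'(u) = -4u^2 - 24u - 20 = 0 at u = -5, -1.
P''(u) = -8u - 24. P''(-5) = 16 > 0 ⇒ local minimum; P''(-1) = -16 < 0 ⇒ local maximum.
Thus P has its local minimum at u = -5, with value -115/3.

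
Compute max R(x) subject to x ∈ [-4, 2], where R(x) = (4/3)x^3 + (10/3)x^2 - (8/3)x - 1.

53/3

The derivative is 4x^2 + (20/3)x - 8/3, which vanishes at x = -2 and x = 1/3.
Candidates: R(-4) = -67/3; R(-2) = 7; R(1/3) = -119/81; R(2) = 53/3.
The maximum over the interval is 53/3, attained at x = 2.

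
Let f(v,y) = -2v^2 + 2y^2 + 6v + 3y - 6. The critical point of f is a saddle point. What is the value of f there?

-21/8

∂f/∂v = -4v + 6 = 0 and ∂f/∂y = 4y + 3 = 0, so (v, y) = (3/2, -3/4).
The Hessian has f_{vv} = -4, f_{yy} = 4, f_{vy} = 0, giving D = -16 < 0, so the point is a saddle point.
f(3/2, -3/4) = -21/8.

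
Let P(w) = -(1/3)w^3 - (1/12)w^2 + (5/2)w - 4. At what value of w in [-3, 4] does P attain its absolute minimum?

Differentiating, P'(w) = -w^2 - (1/6)w + 5/2; which vanishes at w = -5/3 and w = 3/2.
Candidates: P(-3) = -13/4; P(-5/3) = -2221/324; P(3/2) = -25/16; P(4) = -50/3.
The minimum over the interval is -50/3, attained at w = 4.

4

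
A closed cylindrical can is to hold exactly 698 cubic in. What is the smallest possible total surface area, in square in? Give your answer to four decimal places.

435.5969

With radius r and height h, πr²h = 698 so h = 698/(πr²), and S(r) = 2πr² + 2πrh = 2πr² + 2·698/r.
S'(r) = 4πr − 2·698/r² = 0 ⇒ r³ = 698/(2π), so r ≈ 4.8072 and h = 2r ≈ 9.6144.
S''(r) = 4π + 4·698/r³ > 0, so this is the minimum; S ≈ 435.5969.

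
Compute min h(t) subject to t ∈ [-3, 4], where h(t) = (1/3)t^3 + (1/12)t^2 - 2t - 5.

h'(t) = t^2 + (1/6)t - 2, which vanishes at t = -3/2 and t = 4/3.
Compare values at every candidate in [-3, 4]: h(-3) = -29/4, h(-3/2) = -47/16, h(4/3) = -545/81, h(4) = 29/3.
So the minimum is h(-3) = -29/4.

-29/4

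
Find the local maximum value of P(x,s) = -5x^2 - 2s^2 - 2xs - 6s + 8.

13

∂P/∂x = -10x - 2s = 0 and ∂P/∂s = -2x - 4s - 6 = 0, so (x, s) = (1/3, -5/3).
The Hessian has P_{xx} = -10, P_{ss} = -4, P_{xs} = -2, giving D = 36 > 0 with P_{xx} < 0, so the point is a local maximum.
P(1/3, -5/3) = 13.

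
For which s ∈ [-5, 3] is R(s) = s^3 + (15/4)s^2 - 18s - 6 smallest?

3/2

The derivative is 3s^2 + (15/2)s - 18, which vanishes at s = -4 and s = 3/2.
Evaluating at the critical points and endpoints: R(-5) = 211/4,  R(-4) = 62,  R(3/2) = -339/16,  R(3) = 3/4.
The minimum over the interval is -339/16, attained at s = 3/2.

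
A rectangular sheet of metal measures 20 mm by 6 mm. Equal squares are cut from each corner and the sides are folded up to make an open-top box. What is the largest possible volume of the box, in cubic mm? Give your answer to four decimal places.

77.0866

With cut size x, the volume is V(x) = x(20 − 2x)(6 − 2x) for 0 < x < 3.
V'(x) = 12x^2 − 104x + 120. Setting V'(x) = 0 gives x ≈ 1.3706 (the root in (0, 3)).
V''(x) = 24x − 104 is negative there, so this is the maximum; V ≈ 77.0866.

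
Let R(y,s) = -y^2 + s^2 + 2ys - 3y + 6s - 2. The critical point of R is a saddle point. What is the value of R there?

∂R/∂y = -2y + 2s - 3 = 0 and ∂R/∂s = 2y + 2s + 6 = 0, so (y, s) = (-9/4, -3/4).
The Hessian has R_{yy} = -2, R_{ss} = 2, R_{ys} = 2, giving D = -8 < 0, so the point is a saddle point.
R(-9/4, -3/4) = -7/8.

-7/8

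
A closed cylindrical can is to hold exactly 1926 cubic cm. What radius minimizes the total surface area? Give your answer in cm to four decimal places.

6.7426

With radius r and height h, πr²h = 1926 so h = 1926/(πr²), and S(r) = 2πr² + 2πrh = 2πr² + 2·1926/r.
S'(r) = 4πr − 2·1926/r² = 0 ⇒ r³ = 1926/(2π), so r ≈ 6.7426 and h = 2r ≈ 13.4851.
S''(r) = 4π + 4·1926/r³ > 0, so this is the minimum; S ≈ 856.9433.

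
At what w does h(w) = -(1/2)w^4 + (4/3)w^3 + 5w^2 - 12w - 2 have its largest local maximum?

h'(w) = -2w^3 + 4w^2 + 10w - 12. Setting h'(w) = 0 gives w ∈ {-2, 1, 3}.
Since h''(w) = -6w^2 + 8w + 10, we get h''(-2) = -30 < 0 ⇒ local maximum; h''(1) = 12 > 0 ⇒ local minimum; h''(3) = -20 < 0 ⇒ local maximum.
Thus h has its largest local maximum at w = -2, with value 70/3.

-2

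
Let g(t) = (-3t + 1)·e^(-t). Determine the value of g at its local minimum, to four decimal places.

-0.7908

g'(t) = (-3)·e^(-t) + (-3t + 1)·(-1)·e^(-t) = (3t - 4)·e^(-t). Since e^(-t) > 0, the only critical point is t = 4/3.
g''(4/3) has the same sign as 3 > 0, so this is a local minimum.
g(4/3) = (-3)·e^(-4/3) ≈ -0.7908.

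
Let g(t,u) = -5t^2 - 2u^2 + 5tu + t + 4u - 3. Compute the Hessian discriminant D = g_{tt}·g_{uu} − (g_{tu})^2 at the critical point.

15

∂g/∂t = -10t + 5u + 1 = 0 and ∂g/∂u = 5t - 4u + 4 = 0, so (t, u) = (8/5, 3).
The Hessian has g_{tt} = -10, g_{uu} = -4, g_{tu} = 5, giving D = 15 > 0 with g_{tt} < 0, so the point is a local maximum.
D = (-10)·(-4) − (5)^2 = 15.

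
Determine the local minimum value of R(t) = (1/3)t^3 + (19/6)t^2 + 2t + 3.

433/162

R'(t) = t^2 + (19/3)t + 2 = 0 at t = -6, -1/3.
Second-derivative test with R''(t) = 2t + 19/3: R''(-6) = -17/3 < 0 ⇒ local maximum; R''(-1/3) = 17/3 > 0 ⇒ local minimum.
Thus R has its local minimum at t = -1/3, with value 433/162.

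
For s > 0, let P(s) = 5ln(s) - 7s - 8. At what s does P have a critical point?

5/7

P'(s) = 5/s − 7 = 0 gives s = 5/7.
P''(s) = -5/s², which is negative for s > 0, so this is a local maximum.
P(5/7) = 5·ln(5/7) - 5 - 8 ≈ -14.6824.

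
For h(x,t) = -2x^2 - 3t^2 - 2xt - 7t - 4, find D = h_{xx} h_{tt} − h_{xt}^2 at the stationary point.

20

∂h/∂x = -4x - 2t = 0 and ∂h/∂t = -2x - 6t - 7 = 0, so (x, t) = (7/10, -7/5).
The Hessian has h_{xx} = -4, h_{tt} = -6, h_{xt} = -2, giving D = 20 > 0 with h_{xx} < 0, so the point is a local maximum.
D = (-4)·(-6) − (-2)^2 = 20.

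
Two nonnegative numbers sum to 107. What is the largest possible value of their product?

11449/4

With x + y = 107, the product is P(x) = x(107 − x).
P'(x) = 107 − 2x = 0 gives x = 107/2; P'' = −2 < 0, so this is the maximum.
P = 107/2·107/2 = 11449/4.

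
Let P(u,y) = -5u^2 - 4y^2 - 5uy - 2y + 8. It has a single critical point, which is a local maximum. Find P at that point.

∂P/∂u = -10u - 5y = 0 and ∂P/∂y = -5u - 8y - 2 = 0, so (u, y) = (2/11, -4/11).
The Hessian has P_{uu} = -10, P_{yy} = -8, P_{uy} = -5, giving D = 55 > 0 with P_{uu} < 0, so the point is a local maximum.
P(2/11, -4/11) = 92/11.

92/11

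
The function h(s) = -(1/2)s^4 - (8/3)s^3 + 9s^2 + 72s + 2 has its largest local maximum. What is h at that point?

373/2

h'(s) = -2s^3 - 8s^2 + 18s + 72. Setting h'(s) = 0 gives s ∈ {-4, -3, 3}.
Second-derivative test with h''(s) = -6s^2 - 16s + 18: h''(-4) = -14 < 0 ⇒ local maximum; h''(-3) = 12 > 0 ⇒ local minimum; h''(3) = -84 < 0 ⇒ local maximum.
So the largest local maximum value is h(3) = 373/2.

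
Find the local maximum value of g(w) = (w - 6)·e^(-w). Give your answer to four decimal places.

0.0009

By the product rule, g'(w) = (-w + 7)·e^(-w). Since e^(-w) > 0, the only critical point is w = 7.
g''(7) has the same sign as -1 < 0, so this is a local maximum.
g(7) = (1)·e^(-7) ≈ 0.0009.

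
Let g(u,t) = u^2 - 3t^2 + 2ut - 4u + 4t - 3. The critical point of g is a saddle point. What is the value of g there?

∂g/∂u = 2u + 2t - 4 = 0 and ∂g/∂t = 2u - 6t + 4 = 0, so (u, t) = (1, 1).
The Hessian has g_{uu} = 2, g_{tt} = -6, g_{ut} = 2, giving D = -16 < 0, so the point is a saddle point.
g(1, 1) = -3.

-3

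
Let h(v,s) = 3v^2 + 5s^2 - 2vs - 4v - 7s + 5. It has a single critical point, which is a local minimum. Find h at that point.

∂h/∂v = 6v - 2s - 4 = 0 and ∂h/∂s = -2v + 10s - 7 = 0, so (v, s) = (27/28, 25/28).
The Hessian has h_{vv} = 6, h_{ss} = 10, h_{vs} = -2, giving D = 56 > 0 with h_{vv} > 0, so the point is a local minimum.
h(27/28, 25/28) = -3/56.

-3/56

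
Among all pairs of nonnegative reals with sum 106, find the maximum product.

2809

With x + y = 106, the product is P(x) = x(106 − x).
P'(x) = 106 − 2x = 0 gives x = 53; P'' = −2 < 0, so this is the maximum.
P = 53·53 = 2809.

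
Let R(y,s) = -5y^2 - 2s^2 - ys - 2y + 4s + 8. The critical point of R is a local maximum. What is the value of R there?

136/13

∂R/∂y = -10y - s - 2 = 0 and ∂R/∂s = -y - 4s + 4 = 0, so (y, s) = (-4/13, 14/13).
The Hessian has R_{yy} = -10, R_{ss} = -4, R_{ys} = -1, giving D = 39 > 0 with R_{yy} < 0, so the point is a local maximum.
R(-4/13, 14/13) = 136/13.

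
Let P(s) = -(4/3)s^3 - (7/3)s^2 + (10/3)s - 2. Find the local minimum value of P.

P'(s) = -4s^2 - (14/3)s + 10/3. Setting P'(s) = 0 gives s ∈ {-5/3, 1/2}.
P''(s) = -8s - 14/3. P''(-5/3) = 26/3 > 0 ⇒ local minimum; P''(1/2) = -26/3 < 0 ⇒ local maximum.
Thus P has its local minimum at s = -5/3, with value -637/81.

-637/81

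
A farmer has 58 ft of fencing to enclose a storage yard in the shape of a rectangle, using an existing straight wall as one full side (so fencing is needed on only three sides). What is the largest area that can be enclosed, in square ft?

Let the sides perpendicular to the wall have length x and the parallel side y, so 2x + y = 58 and the area is A = xy = x(58 − 2x).
A'(x) = 58 − 4x = 0 gives x = 29/2, and A''(x) = −4 < 0 confirms a maximum.
Then y = 58 − 2·29/2 = 29 and A = 841/2.

841/2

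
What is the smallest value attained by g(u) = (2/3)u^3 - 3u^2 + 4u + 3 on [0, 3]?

The derivative is 2u^2 - 6u + 4, which vanishes at u = 1 and u = 2.
Candidates: g(0) = 3,  g(1) = 14/3,  g(2) = 13/3,  g(3) = 6.
The minimum over the interval is 3, attained at u = 0.

3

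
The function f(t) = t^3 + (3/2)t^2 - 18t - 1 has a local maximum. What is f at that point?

79/2

f'(t) = 3t^2 + 3t - 18 = 0 at t = -3, 2.
Second-derivative test with f''(t) = 6t + 3: f''(-3) = -15 < 0 ⇒ local maximum; f''(2) = 15 > 0 ⇒ local minimum.
The local maximum is f(-3) = 79/2.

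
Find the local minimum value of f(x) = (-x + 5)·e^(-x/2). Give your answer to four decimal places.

By the product rule, f'(x) = ((1/2)x - 7/2)·e^(-x/2). Since e^(-x/2) > 0, the only critical point is x = 7.
f''(7) has the same sign as 1/2 > 0, so this is a local minimum.
f(7) = (-2)·e^(-7/2) ≈ -0.0604.

-0.0604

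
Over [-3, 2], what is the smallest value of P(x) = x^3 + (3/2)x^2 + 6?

-15/2

P'(x) = 3x^2 + 3x, which vanishes at x = -1 and x = 0.
Candidates: P(-3) = -15/2; P(-1) = 13/2; P(0) = 6; P(2) = 20.
The minimum over the interval is -15/2, attained at x = -3.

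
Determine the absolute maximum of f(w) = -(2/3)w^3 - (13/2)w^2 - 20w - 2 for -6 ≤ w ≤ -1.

Differentiating, f'(w) = -2w^2 - 13w - 20; which vanishes at w = -4 and w = -5/2.
Evaluating at the critical points and endpoints: f(-6) = 28; f(-4) = 50/3; f(-5/2) = 427/24; f(-1) = 73/6.
The maximum over the interval is 28, attained at w = -6.

28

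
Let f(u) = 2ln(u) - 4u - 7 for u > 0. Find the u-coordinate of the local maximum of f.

f'(u) = 2/u − 4 = 0 gives u = 1/2.
f''(u) = -2/u², which is negative for u > 0, so this is a local maximum.
f(1/2) = 2·ln(1/2) - 2 - 7 ≈ -10.3863.

1/2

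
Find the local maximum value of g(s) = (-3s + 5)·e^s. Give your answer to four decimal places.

Differentiating with the product rule gives g'(s) = (-3s + 2)·e^s. Since e^s > 0, the only critical point is s = 2/3.
g''(2/3) has the same sign as -3 < 0, so this is a local maximum.
g(2/3) = (3)·e^(2/3) ≈ 5.8432.

5.8432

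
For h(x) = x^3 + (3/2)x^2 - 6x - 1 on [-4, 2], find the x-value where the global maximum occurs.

-2

h'(x) = 3x^2 + 3x - 6, which vanishes at x = -2 and x = 1.
Candidates: h(-4) = -17,  h(-2) = 9,  h(1) = -9/2,  h(2) = 1.
Hence the absolute maximum is 9 at x = -2.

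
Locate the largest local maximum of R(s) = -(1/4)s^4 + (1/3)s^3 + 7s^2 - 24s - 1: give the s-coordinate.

R'(s) = -s^3 + s^2 + 14s - 24. Setting R'(s) = 0 gives s ∈ {-4, 2, 3}.
R''(s) = -3s^2 + 2s + 14. R''(-4) = -42 < 0 ⇒ local maximum; R''(2) = 6 > 0 ⇒ local minimum; R''(3) = -7 < 0 ⇒ local maximum.
The largest local maximum is R(-4) = 365/3.

-4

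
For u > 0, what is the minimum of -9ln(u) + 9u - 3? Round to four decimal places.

6.0000

R'(u) = -9/u + 9 = 0 gives u = 1.
R''(u) = 9/u², which is positive for u > 0, so this is a local minimum.
R(1) = -9·ln(1) + 9 - 3 ≈ 6.0000.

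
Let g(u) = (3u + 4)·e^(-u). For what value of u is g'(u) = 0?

-1/3

Differentiating with the product rule gives g'(u) = (-3u - 1)·e^(-u). Since e^(-u) > 0, the only critical point is u = -1/3.
g''(-1/3) has the same sign as -3 < 0, so this is a local maximum.
g(-1/3) = (3)·e^(1/3) ≈ 4.1868.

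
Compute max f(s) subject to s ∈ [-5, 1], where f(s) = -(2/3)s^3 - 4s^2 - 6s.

40/3

Differentiating, f'(s) = -2s^2 - 8s - 6; which vanishes at s = -3 and s = -1.
Candidates: f(-5) = 40/3,  f(-3) = 0,  f(-1) = 8/3,  f(1) = -32/3.
So the maximum is f(-5) = 40/3.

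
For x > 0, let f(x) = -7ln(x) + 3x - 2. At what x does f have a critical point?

f'(x) = -7/x + 3 = 0 gives x = 7/3.
f''(x) = 7/x², which is positive for x > 0, so this is a local minimum.
f(7/3) = -7·ln(7/3) + 7 - 2 ≈ -0.9311.

7/3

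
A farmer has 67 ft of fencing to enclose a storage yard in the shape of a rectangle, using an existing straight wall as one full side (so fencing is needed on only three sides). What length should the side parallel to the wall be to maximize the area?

67/2

Let the sides perpendicular to the wall have length x and the parallel side y, so 2x + y = 67 and the area is A = xy = x(67 − 2x).
A'(x) = 67 − 4x = 0 gives x = 67/4, and A''(x) = −4 < 0 confirms a maximum.
Then y = 67 − 2·67/4 = 67/2 and A = 4489/8.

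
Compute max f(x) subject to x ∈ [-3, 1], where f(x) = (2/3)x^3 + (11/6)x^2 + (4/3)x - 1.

17/6

f'(x) = 2x^2 + (11/3)x + 4/3, which vanishes at x = -4/3 and x = -1/2.
Compare values at every candidate in [-3, 1]: f(-3) = -13/2,  f(-4/3) = -89/81,  f(-1/2) = -31/24,  f(1) = 17/6.
The maximum over the interval is 17/6, attained at x = 1.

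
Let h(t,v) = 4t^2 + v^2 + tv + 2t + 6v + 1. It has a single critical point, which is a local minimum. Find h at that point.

-121/15

∂h/∂t = 8t + v + 2 = 0 and ∂h/∂v = t + 2v + 6 = 0, so (t, v) = (2/15, -46/15).
The Hessian has h_{tt} = 8, h_{vv} = 2, h_{tv} = 1, giving D = 15 > 0 with h_{tt} > 0, so the point is a local minimum.
h(2/15, -46/15) = -121/15.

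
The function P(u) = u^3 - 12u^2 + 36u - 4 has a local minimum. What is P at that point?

P'(u) = 3u^2 - 24u + 36 = 0 at u = 2, 6.
Since P''(u) = 6u - 24, we get P''(2) = -12 < 0 ⇒ local maximum; P''(6) = 12 > 0 ⇒ local minimum.
Thus P has its local minimum at u = 6, with value -4.

-4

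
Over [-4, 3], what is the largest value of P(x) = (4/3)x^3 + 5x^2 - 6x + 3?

66

P'(x) = 4x^2 + 10x - 6, which vanishes at x = -3 and x = 1/2.
Compare values at every candidate in [-4, 3]: P(-4) = 65/3, P(-3) = 30, P(1/2) = 17/12, P(3) = 66.
Hence the absolute maximum is 66 at x = 3.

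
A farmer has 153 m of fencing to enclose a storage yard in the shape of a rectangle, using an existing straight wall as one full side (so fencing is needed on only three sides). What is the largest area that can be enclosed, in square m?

Let the sides perpendicular to the wall have length x and the parallel side y, so 2x + y = 153 and the area is A = xy = x(153 − 2x).
A'(x) = 153 − 4x = 0 gives x = 153/4, and A''(x) = −4 < 0 confirms a maximum.
Then y = 153 − 2·153/4 = 153/2 and A = 23409/8.

23409/8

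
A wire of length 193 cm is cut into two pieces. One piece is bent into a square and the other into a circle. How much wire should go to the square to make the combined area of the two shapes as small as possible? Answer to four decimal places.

Let x be the length used for the square. Square side x/4; circle radius (193−x)/(2π).
A(x) = (x/4)² + π·((193−x)/(2π))² = x²/16 + (193−x)²/(4π) for 0 ≤ x ≤ 193. A'(x) = x/8 − (193−x)/(2π) = 0 gives x = 4·193/(π+4) ≈ 108.0991.
A'' = 1/8 + 1/(2π) > 0, so this gives the minimum combined area; x ≈ 108.0991 cm to the square.

108.0991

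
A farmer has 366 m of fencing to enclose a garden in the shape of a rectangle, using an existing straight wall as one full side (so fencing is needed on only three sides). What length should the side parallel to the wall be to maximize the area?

Let the sides perpendicular to the wall have length x and the parallel side y, so 2x + y = 366 and the area is A = xy = x(366 − 2x).
A'(x) = 366 − 4x = 0 gives x = 183/2, and A''(x) = −4 < 0 confirms a maximum.
Then y = 366 − 2·183/2 = 183 and A = 33489/2.

183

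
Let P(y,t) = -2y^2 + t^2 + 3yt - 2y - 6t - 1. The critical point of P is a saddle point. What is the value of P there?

∂P/∂y = -4y + 3t - 2 = 0 and ∂P/∂t = 3y + 2t - 6 = 0, so (y, t) = (14/17, 30/17).
The Hessian has P_{yy} = -4, P_{tt} = 2, P_{yt} = 3, giving D = -17 < 0, so the point is a saddle point.
P(14/17, 30/17) = -121/17.

-121/17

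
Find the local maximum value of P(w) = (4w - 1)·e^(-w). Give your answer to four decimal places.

1.1460

By the product rule, P'(w) = (-4w + 5)·e^(-w). Since e^(-w) > 0, the only critical point is w = 5/4.
P''(5/4) has the same sign as -4 < 0, so this is a local maximum.
P(5/4) = (4)·e^(-5/4) ≈ 1.1460.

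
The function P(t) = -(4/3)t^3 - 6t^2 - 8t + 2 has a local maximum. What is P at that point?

16/3

P'(t) = -4t^2 - 12t - 8. Setting P'(t) = 0 gives t ∈ {-2, -1}.
P''(t) = -8t - 12. P''(-2) = 4 > 0 ⇒ local minimum; P''(-1) = -4 < 0 ⇒ local maximum.
The local maximum is P(-1) = 16/3.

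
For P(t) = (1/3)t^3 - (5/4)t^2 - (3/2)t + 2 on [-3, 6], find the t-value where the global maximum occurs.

P'(t) = t^2 - (5/2)t - 3/2, which vanishes at t = -1/2 and t = 3.
Candidates: P(-3) = -55/4; P(-1/2) = 115/48; P(3) = -19/4; P(6) = 20.
Hence the absolute maximum is 20 at t = 6.

6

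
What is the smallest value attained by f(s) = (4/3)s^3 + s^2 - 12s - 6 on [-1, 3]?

The derivative is 4s^2 + 2s - 12, whose only zero in [-1, 3] is s = 3/2.
Compare values at every candidate in [-1, 3]: f(-1) = 17/3, f(3/2) = -69/4, f(3) = 3.
Hence the absolute minimum is -69/4 at s = 3/2.

-69/4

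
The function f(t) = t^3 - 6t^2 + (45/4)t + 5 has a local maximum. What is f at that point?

f'(t) = 3t^2 - 12t + 45/4 = 0 at t = 3/2, 5/2.
f''(t) = 6t - 12. f''(3/2) = -3 < 0 ⇒ local maximum; f''(5/2) = 3 > 0 ⇒ local minimum.
The local maximum is f(3/2) = 47/4.

47/4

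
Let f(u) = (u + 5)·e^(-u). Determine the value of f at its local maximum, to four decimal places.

54.5982

Differentiating with the product rule gives f'(u) = (-u - 4)·e^(-u). Since e^(-u) > 0, the only critical point is u = -4.
f''(-4) has the same sign as -1 < 0, so this is a local maximum.
f(-4) = (1)·e^(4) ≈ 54.5982.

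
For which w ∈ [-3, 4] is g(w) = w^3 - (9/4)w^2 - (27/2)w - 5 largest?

-3/2

Differentiating, g'(w) = 3w^2 - (9/2)w - 27/2; which vanishes at w = -3/2 and w = 3.
Compare values at every candidate in [-3, 4]: g(-3) = -47/4,  g(-3/2) = 109/16,  g(3) = -155/4,  g(4) = -31.
So the maximum is g(-3/2) = 109/16.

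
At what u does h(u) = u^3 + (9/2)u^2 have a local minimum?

0

Critical points: h'(u) = 3u^2 + 9u vanishes at u = -3, 0.
Since h''(u) = 6u + 9, we get h''(-3) = -9 < 0 ⇒ local maximum; h''(0) = 9 > 0 ⇒ local minimum.
Thus h has its local minimum at u = 0, with value 0.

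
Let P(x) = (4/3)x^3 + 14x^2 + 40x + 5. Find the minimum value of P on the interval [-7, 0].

-139/3

Differentiating, P'(x) = 4x^2 + 28x + 40; which vanishes at x = -5 and x = -2.
Evaluating at the critical points and endpoints: P(-7) = -139/3; P(-5) = -35/3; P(-2) = -89/3; P(0) = 5.
The minimum over the interval is -139/3, attained at x = -7.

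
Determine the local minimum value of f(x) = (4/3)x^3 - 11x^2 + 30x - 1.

Critical points: f'(x) = 4x^2 - 22x + 30 vanishes at x = 5/2, 3.
Since f''(x) = 8x - 22, we get f''(5/2) = -2 < 0 ⇒ local maximum; f''(3) = 2 > 0 ⇒ local minimum.
Thus f has its local minimum at x = 3, with value 26.

26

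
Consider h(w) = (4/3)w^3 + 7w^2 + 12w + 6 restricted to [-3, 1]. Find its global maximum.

79/3

Differentiating, h'(w) = 4w^2 + 14w + 12; which vanishes at w = -2 and w = -3/2.
Candidates: h(-3) = -3, h(-2) = -2/3, h(-3/2) = -3/4, h(1) = 79/3.
The maximum over the interval is 79/3, attained at w = 1.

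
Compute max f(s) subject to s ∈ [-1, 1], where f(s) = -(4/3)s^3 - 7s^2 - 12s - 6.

f'(s) = -4s^2 - 14s - 12, which has no zeros in [-1, 1].
Candidates: f(-1) = 1/3,  f(1) = -79/3.
So the maximum is f(-1) = 1/3.

1/3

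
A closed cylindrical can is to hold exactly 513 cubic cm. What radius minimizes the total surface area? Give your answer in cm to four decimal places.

With radius r and height h, πr²h = 513 so h = 513/(πr²), and S(r) = 2πr² + 2πrh = 2πr² + 2·513/r.
S'(r) = 4πr − 2·513/r² = 0 ⇒ r³ = 513/(2π), so r ≈ 4.3382 and h = 2r ≈ 8.6765.
S''(r) = 4π + 4·513/r³ > 0, so this is the minimum; S ≈ 354.7530.

4.3382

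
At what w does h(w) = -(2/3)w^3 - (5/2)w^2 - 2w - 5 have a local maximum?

-1/2

Critical points: h'(w) = -2w^2 - 5w - 2 vanishes at w = -2, -1/2.
Second-derivative test with h''(w) = -4w - 5: h''(-2) = 3 > 0 ⇒ local minimum; h''(-1/2) = -3 < 0 ⇒ local maximum.
So the local maximum value is h(-1/2) = -109/24.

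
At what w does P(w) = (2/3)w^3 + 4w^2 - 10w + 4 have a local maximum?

-5

P'(w) = 2w^2 + 8w - 10. Setting P'(w) = 0 gives w ∈ {-5, 1}.
P''(w) = 4w + 8. P''(-5) = -12 < 0 ⇒ local maximum; P''(1) = 12 > 0 ⇒ local minimum.
So the local maximum value is P(-5) = 212/3.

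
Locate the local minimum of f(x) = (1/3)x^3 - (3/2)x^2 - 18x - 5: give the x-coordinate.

f'(x) = x^2 - 3x - 18 = 0 at x = -3, 6.
Second-derivative test with f''(x) = 2x - 3: f''(-3) = -9 < 0 ⇒ local maximum; f''(6) = 9 > 0 ⇒ local minimum.
Thus f has its local minimum at x = 6, with value -95.

6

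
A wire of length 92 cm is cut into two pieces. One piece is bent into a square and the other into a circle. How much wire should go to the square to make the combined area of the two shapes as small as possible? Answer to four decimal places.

51.5291

Let x be the length used for the square. Square side x/4; circle radius (92−x)/(2π).
A(x) = (x/4)² + π·((92−x)/(2π))² = x²/16 + (92−x)²/(4π) for 0 ≤ x ≤ 92. A'(x) = x/8 − (92−x)/(2π) = 0 gives x = 4·92/(π+4) ≈ 51.5291.
A'' = 1/8 + 1/(2π) > 0, so this gives the minimum combined area; x ≈ 51.5291 cm to the square.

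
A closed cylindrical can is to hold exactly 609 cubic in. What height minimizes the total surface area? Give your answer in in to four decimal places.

9.1870

With radius r and height h, πr²h = 609 so h = 609/(πr²), and S(r) = 2πr² + 2πrh = 2πr² + 2·609/r.
S'(r) = 4πr − 2·609/r² = 0 ⇒ r³ = 609/(2π), so r ≈ 4.5935 and h = 2r ≈ 9.1870.
S''(r) = 4π + 4·609/r³ > 0, so this is the minimum; S ≈ 397.7340.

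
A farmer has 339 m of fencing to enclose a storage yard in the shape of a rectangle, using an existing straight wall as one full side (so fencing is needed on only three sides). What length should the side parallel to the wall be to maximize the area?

339/2

Let the sides perpendicular to the wall have length x and the parallel side y, so 2x + y = 339 and the area is A = xy = x(339 − 2x).
A'(x) = 339 − 4x = 0 gives x = 339/4, and A''(x) = −4 < 0 confirms a maximum.
Then y = 339 − 2·339/4 = 339/2 and A = 114921/8.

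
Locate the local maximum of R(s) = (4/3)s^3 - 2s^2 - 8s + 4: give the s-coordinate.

Critical points: R'(s) = 4s^2 - 4s - 8 vanishes at s = -1, 2.
R''(s) = 8s - 4. R''(-1) = -12 < 0 ⇒ local maximum; R''(2) = 12 > 0 ⇒ local minimum.
Thus R has its local maximum at s = -1, with value 26/3.

-1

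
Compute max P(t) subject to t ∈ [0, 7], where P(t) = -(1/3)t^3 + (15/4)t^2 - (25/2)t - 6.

The derivative is -t^2 + (15/2)t - 25/2, which vanishes at t = 5/2 and t = 5.
Compare values at every candidate in [0, 7]: P(0) = -6,  P(5/2) = -913/48,  P(5) = -197/12,  P(7) = -289/12.
Hence the absolute maximum is -6 at t = 0.

-6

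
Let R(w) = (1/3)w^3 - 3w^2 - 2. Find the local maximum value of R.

R'(w) = w^2 - 6w. Setting R'(w) = 0 gives w ∈ {0, 6}.
Second-derivative test with R''(w) = 2w - 6: R''(0) = -6 < 0 ⇒ local maximum; R''(6) = 6 > 0 ⇒ local minimum.
The local maximum is R(0) = -2.

-2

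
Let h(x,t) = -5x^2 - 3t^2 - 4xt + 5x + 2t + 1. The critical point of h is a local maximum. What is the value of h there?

9/4

∂h/∂x = -10x - 4t + 5 = 0 and ∂h/∂t = -4x - 6t + 2 = 0, so (x, t) = (1/2, 0).
The Hessian has h_{xx} = -10, h_{tt} = -6, h_{xt} = -4, giving D = 44 > 0 with h_{xx} < 0, so the point is a local maximum.
h(1/2, 0) = 9/4.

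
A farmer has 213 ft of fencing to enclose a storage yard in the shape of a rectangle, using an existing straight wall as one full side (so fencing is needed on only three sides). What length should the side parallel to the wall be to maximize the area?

213/2

Let the sides perpendicular to the wall have length x and the parallel side y, so 2x + y = 213 and the area is A = xy = x(213 − 2x).
A'(x) = 213 − 4x = 0 gives x = 213/4, and A''(x) = −4 < 0 confirms a maximum.
Then y = 213 − 2·213/4 = 213/2 and A = 45369/8.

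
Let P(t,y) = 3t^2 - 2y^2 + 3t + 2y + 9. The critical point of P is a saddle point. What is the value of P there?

35/4

∂P/∂t = 6t + 3 = 0 and ∂P/∂y = -4y + 2 = 0, so (t, y) = (-1/2, 1/2).
The Hessian has P_{tt} = 6, P_{yy} = -4, P_{ty} = 0, giving D = -24 < 0, so the point is a saddle point.
P(-1/2, 1/2) = 35/4.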